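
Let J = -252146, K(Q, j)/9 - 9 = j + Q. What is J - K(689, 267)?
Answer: -260831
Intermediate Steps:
K(Q, j) = 81 + 9*Q + 9*j (K(Q, j) = 81 + 9*(j + Q) = 81 + 9*(Q + j) = 81 + (9*Q + 9*j) = 81 + 9*Q + 9*j)
J - K(689, 267) = -252146 - (81 + 9*689 + 9*267) = -252146 - (81 + 6201 + 2403) = -252146 - 1*8685 = -252146 - 8685 = -260831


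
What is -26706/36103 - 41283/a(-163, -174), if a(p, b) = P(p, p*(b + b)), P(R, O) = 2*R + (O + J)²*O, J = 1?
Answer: -4874439700103598993/6589601454318537922 ≈ -0.73972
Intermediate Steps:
P(R, O) = 2*R + O*(1 + O)² (P(R, O) = 2*R + (O + 1)²*O = 2*R + (1 + O)²*O = 2*R + O*(1 + O)²)
a(p, b) = 2*p + 2*b*p*(1 + 2*b*p)² (a(p, b) = 2*p + (p*(b + b))*(1 + p*(b + b))² = 2*p + (p*(2*b))*(1 + p*(2*b))² = 2*p + (2*b*p)*(1 + 2*b*p)² = 2*p + 2*b*p*(1 + 2*b*p)²)
-26706/36103 - 41283/a(-163, -174) = -26706/36103 - 41283*(-1/(326*(1 - 174*(1 + 2*(-174)*(-163))²))) = -26706*1/36103 - 41283*(-1/(326*(1 - 174*(1 + 56724)²))) = -26706/36103 - 41283*(-1/(326*(1 - 174*56725²))) = -26706/36103 - 41283*(-1/(326*(1 - 174*3217725625))) = -26706/36103 - 41283*(-1/(326*(1 - 559884258750))) = -26706/36103 - 41283/(2*(-163)*(-559884258749)) = -26706/36103 - 41283/182522268352174 = -4874439700103598993/6589601454318537922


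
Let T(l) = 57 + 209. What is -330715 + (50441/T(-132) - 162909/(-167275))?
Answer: -14706732680181/44495150 ≈ -3.3052e+5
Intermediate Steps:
T(l) = 266
-330715 + (50441/T(-132) - 162909/(-167275)) = -330715 + (50441/266 - 162909/(-167275)) = -330715 + (50441*(1/266) - 162909*(-1/167275)) = -330715 + (50441/266 + 162909/167275) = -330715 + 8480852069/44495150 = -14706732680181/44495150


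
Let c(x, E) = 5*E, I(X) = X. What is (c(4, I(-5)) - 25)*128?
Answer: -6400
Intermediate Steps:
(c(4, I(-5)) - 25)*128 = (5*(-5) - 25)*128 = (-25 - 25)*128 = -50*128 = -6400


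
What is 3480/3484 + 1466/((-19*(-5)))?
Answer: 1359536/82745 ≈ 16.430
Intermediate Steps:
3480/3484 + 1466/((-19*(-5))) = 3480*(1/3484) + 1466/95 = 870/871 + 1466*(1/95) = 870/871 + 1466/95 = 1359536/82745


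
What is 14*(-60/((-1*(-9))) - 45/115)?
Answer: -6818/69 ≈ -98.812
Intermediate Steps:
14*(-60/((-1*(-9))) - 45/115) = 14*(-60/9 - 45*1/115) = 14*(-60*1/9 - 9/23) = 14*(-20/3 - 9/23) = 14*(-487/69) = -6818/69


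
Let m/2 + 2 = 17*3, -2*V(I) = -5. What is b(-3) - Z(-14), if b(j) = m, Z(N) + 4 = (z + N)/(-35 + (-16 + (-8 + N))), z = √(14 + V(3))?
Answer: 7432/73 + √66/146 ≈ 101.86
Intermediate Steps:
V(I) = 5/2 (V(I) = -½*(-5) = 5/2)
z = √66/2 (z = √(14 + 5/2) = √(33/2) = √66/2 ≈ 4.0620)
m = 98 (m = -4 + 2*(17*3) = -4 + 2*51 = -4 + 102 = 98)
Z(N) = -4 + (N + √66/2)/(-59 + N) (Z(N) = -4 + (√66/2 + N)/(-35 + (-16 + (-8 + N))) = -4 + (N + √66/2)/(-35 + (-24 + N)) = -4 + (N + √66/2)/(-59 + N))
b(j) = 98
b(-3) - Z(-14) = 98 - (472 + √66 - 6*(-14))/(2*(-59 - 14)) = 98 - (472 + √66 + 84)/(2*(-73)) = 98 - (-1)*(556 + √66)/(2*73) = 98 - (-278/73 - √66/146) = 98 + (278/73 + √66/146) = 7432/73 + √66/146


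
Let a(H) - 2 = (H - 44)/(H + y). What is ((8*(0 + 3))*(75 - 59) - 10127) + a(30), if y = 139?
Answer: -1646243/169 ≈ -9741.1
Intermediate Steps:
a(H) = 2 + (-44 + H)/(139 + H) (a(H) = 2 + (H - 44)/(H + 139) = 2 + (-44 + H)/(139 + H))
((8*(0 + 3))*(75 - 59) - 10127) + a(30) = ((8*(0 + 3))*(75 - 59) - 10127) + 3*(78 + 30)/(139 + 30) = ((8*3)*16 - 10127) + 3*108/169 = (24*16 - 10127) + 3*(1/169)*108 = (384 - 10127) + 324/169 = -9743 + 324/169 = -1646243/169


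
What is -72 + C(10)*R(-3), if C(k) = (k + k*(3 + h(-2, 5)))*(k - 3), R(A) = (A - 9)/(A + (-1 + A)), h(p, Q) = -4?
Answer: -72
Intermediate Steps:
R(A) = (-9 + A)/(-1 + 2*A)
C(k) = 0 (C(k) = (k + k*(3 - 4))*(k - 3) = (k + k*(-1))*(-3 + k) = (k - k)*(-3 + k) = 0*(-3 + k) = 0)
-72 + C(10)*R(-3) = -72 + 0*((-9 - 3)/(-1 + 2*(-3))) = -72 + 0*(-12/(-1 - 6)) = -72 + 0*(-12/(-7)) = -72 + 0*(-⅐*(-12)) = -72 + 0*(12/7) = -72 + 0 = -72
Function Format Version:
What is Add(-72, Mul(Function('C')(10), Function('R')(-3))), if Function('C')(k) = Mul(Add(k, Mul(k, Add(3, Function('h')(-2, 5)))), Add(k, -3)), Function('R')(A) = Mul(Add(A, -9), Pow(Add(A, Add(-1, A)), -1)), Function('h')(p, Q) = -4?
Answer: -72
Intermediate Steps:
Function('R')(A) = Mul(Pow(Add(-1, Mul(2, A)), -1), Add(-9, A)) (Function('R')(A) = Mul(Add(-9, A), Pow(Add(-1, Mul(2, A)), -1)) = Mul(Pow(Add(-1, Mul(2, A)), -1), Add(-9, A)))
Function('C')(k) = 0 (Function('C')(k) = Mul(Add(k, Mul(k, Add(3, -4))), Add(k, -3)) = Mul(Add(k, Mul(k, -1)), Add(-3, k)) = Mul(Add(k, Mul(-1, k)), Add(-3, k)) = Mul(0, Add(-3, k)) = 0)
Add(-72, Mul(Function('C')(10), Function('R')(-3))) = Add(-72, Mul(0, Mul(Pow(Add(-1, Mul(2, -3)), -1), Add(-9, -3)))) = Add(-72, Mul(0, Mul(Pow(Add(-1, -6), -1), -12))) = Add(-72, Mul(0, Mul(Pow(-7, -1), -12))) = Add(-72, Mul(0, Mul(Rational(-1, 7), -12))) = Add(-72, Mul(0, Rational(12, 7))) = Add(-72, 0) = -72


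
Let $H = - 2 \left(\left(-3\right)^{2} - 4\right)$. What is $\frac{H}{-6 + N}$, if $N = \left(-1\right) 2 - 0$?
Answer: $\frac{5}{4} \approx 1.25$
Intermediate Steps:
$N = -2$ ($N = -2 + 0 = -2$)
$H = -10$ ($H = - 2 \left(9 - 4\right) = \left(-2\right) 5 = -10$)
$\frac{H}{-6 + N} = \frac{1}{-6 - 2} \left(-10\right) = \frac{1}{-8} \left(-10\right) = \left(- \frac{1}{8}\right) \left(-10\right) = \frac{5}{4}$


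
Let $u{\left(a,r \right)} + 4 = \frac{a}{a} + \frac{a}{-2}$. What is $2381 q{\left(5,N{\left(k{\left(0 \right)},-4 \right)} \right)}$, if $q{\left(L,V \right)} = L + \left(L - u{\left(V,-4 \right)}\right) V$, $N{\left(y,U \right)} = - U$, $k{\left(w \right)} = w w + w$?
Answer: $107145$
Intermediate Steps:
$k{\left(w \right)} = w + w^{2}$ ($k{\left(w \right)} = w^{2} + w = w + w^{2}$)
$u{\left(a,r \right)} = -3 - \frac{a}{2}$ ($u{\left(a,r \right)} = -4 + \left(\frac{a}{a} + \frac{a}{-2}\right) = -4 + \left(1 + a \left(- \frac{1}{2}\right)\right) = -4 - \left(-1 + \frac{a}{2}\right) = -3 - \frac{a}{2}$)
$q{\left(L,V \right)} = L + V \left(3 + L + \frac{V}{2}\right)$ ($q{\left(L,V \right)} = L + \left(L - \left(-3 - \frac{V}{2}\right)\right) V = L + \left(L + \left(3 + \frac{V}{2}\right)\right) V = L + \left(3 + L + \frac{V}{2}\right) V = L + V \left(3 + L + \frac{V}{2}\right)$)
$2381 q{\left(5,N{\left(k{\left(0 \right)},-4 \right)} \right)} = 2381 \left(5 + 5 \left(\left(-1\right) \left(-4\right)\right) + \frac{\left(-1\right) \left(-4\right) \left(6 - -4\right)}{2}\right) = 2381 \left(5 + 5 \cdot 4 + \frac{1}{2} \cdot 4 \left(6 + 4\right)\right) = 2381 \left(5 + 20 + \frac{1}{2} \cdot 4 \cdot 10\right) = 2381 \left(5 + 20 + 20\right) = 2381 \cdot 45 = 107145$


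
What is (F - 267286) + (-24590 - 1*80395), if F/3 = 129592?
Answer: 16505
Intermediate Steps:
F = 388776 (F = 3*129592 = 388776)
(F - 267286) + (-24590 - 1*80395) = (388776 - 267286) + (-24590 - 1*80395) = 121490 + (-24590 - 80395) = 121490 - 104985 = 16505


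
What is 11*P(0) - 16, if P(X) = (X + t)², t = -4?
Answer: 160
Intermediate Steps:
P(X) = (-4 + X)² (P(X) = (X - 4)² = (-4 + X)²)
11*P(0) - 16 = 11*(-4 + 0)² - 16 = 11*(-4)² - 16 = 11*16 - 16 = 176 - 16 = 160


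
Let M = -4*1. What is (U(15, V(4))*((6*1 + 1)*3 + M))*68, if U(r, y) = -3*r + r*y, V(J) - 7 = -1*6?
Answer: -34680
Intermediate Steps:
V(J) = 1 (V(J) = 7 - 1*6 = 7 - 6 = 1)
M = -4
(U(15, V(4))*((6*1 + 1)*3 + M))*68 = ((15*(-3 + 1))*((6*1 + 1)*3 - 4))*68 = ((15*(-2))*((6 + 1)*3 - 4))*68 = -30*(7*3 - 4)*68 = -30*(21 - 4)*68 = -30*17*68 = -510*68 = -34680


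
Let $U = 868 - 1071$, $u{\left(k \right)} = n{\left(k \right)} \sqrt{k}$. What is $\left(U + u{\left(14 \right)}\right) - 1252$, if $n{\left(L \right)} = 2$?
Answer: $-1455 + 2 \sqrt{14} \approx -1447.5$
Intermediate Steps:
$u{\left(k \right)} = 2 \sqrt{k}$
$U = -203$
$\left(U + u{\left(14 \right)}\right) - 1252 = \left(-203 + 2 \sqrt{14}\right) - 1252 = -1455 + 2 \sqrt{14}$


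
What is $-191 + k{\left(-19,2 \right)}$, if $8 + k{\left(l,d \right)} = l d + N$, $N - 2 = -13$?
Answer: $-248$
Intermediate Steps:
$N = -11$ ($N = 2 - 13 = -11$)
$k{\left(l,d \right)} = -19 + d l$ ($k{\left(l,d \right)} = -8 + \left(l d - 11\right) = -8 + \left(d l - 11\right) = -8 + \left(-11 + d l\right) = -19 + d l$)
$-191 + k{\left(-19,2 \right)} = -191 + \left(-19 + 2 \left(-19\right)\right) = -191 - 57 = -248$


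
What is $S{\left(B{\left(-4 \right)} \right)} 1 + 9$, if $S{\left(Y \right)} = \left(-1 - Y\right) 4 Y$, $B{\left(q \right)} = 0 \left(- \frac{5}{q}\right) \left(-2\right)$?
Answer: $9$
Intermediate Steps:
$B{\left(q \right)} = 0$ ($B{\left(q \right)} = 0 \left(-2\right) = 0$)
$S{\left(Y \right)} = 4 Y \left(-1 - Y\right)$
$S{\left(B{\left(-4 \right)} \right)} 1 + 9 = \left(-4\right) 0 \left(1 + 0\right) 1 + 9 = \left(-4\right) 0 \cdot 1 \cdot 1 + 9 = 0 \cdot 1 + 9 = 0 + 9 = 9$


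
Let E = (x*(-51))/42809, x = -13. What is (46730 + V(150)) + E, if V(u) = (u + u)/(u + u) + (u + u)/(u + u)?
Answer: 153888527/3293 ≈ 46732.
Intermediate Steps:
E = 51/3293 (E = -13*(-51)/42809 = 663*(1/42809) = 51/3293 ≈ 0.015487)
V(u) = 2 (V(u) = (2*u)/((2*u)) + (2*u)/((2*u)) = (2*u)*(1/(2*u)) + (2*u)*(1/(2*u)) = 1 + 1 = 2)
(46730 + V(150)) + E = (46730 + 2) + 51/3293 = 46732 + 51/3293 = 153888527/3293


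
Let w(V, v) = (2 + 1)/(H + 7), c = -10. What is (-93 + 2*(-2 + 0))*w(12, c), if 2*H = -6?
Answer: -291/4 ≈ -72.750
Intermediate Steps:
H = -3 (H = (½)*(-6) = -3)
w(V, v) = ¾ (w(V, v) = (2 + 1)/(-3 + 7) = 3/4 = 3*(¼) = ¾)
(-93 + 2*(-2 + 0))*w(12, c) = (-93 + 2*(-2 + 0))*(¾) = (-93 + 2*(-2))*(¾) = (-93 - 4)*(¾) = -97*¾ = -291/4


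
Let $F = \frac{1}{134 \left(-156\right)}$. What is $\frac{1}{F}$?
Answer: $-20904$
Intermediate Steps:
$F = - \frac{1}{20904}$ ($F = \frac{1}{-20904} = - \frac{1}{20904} \approx -4.7838 \cdot 10^{-5}$)
$\frac{1}{F} = \frac{1}{- \frac{1}{20904}} = -20904$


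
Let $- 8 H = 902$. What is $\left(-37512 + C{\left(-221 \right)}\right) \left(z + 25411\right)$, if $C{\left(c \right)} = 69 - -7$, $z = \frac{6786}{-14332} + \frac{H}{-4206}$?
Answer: $- \frac{14335724199492311}{15070098} \approx -9.5127 \cdot 10^{8}$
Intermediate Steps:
$H = - \frac{451}{4}$ ($H = \left(- \frac{1}{8}\right) 902 = - \frac{451}{4} \approx -112.75$)
$z = - \frac{26925983}{60280392}$ ($z = \frac{6786}{-14332} - \frac{451}{4 \left(-4206\right)} = 6786 \left(- \frac{1}{14332}\right) - - \frac{451}{16824} = - \frac{3393}{7166} + \frac{451}{16824} = - \frac{26925983}{60280392} \approx -0.44668$)
$C{\left(c \right)} = 76$ ($C{\left(c \right)} = 69 + 7 = 76$)
$\left(-37512 + C{\left(-221 \right)}\right) \left(z + 25411\right) = \left(-37512 + 76\right) \left(- \frac{26925983}{60280392} + 25411\right) = \left(-37436\right) \frac{1531758115129}{60280392} = - \frac{14335724199492311}{15070098}$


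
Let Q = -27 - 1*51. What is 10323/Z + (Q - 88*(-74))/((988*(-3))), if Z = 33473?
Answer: -92383955/49606986 ≈ -1.8623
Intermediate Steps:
Q = -78 (Q = -27 - 51 = -78)
10323/Z + (Q - 88*(-74))/((988*(-3))) = 10323/33473 + (-78 - 88*(-74))/((988*(-3))) = 10323*(1/33473) + (-78 + 6512)/(-2964) = 10323/33473 + 6434*(-1/2964) = 10323/33473 - 3217/1482 = -92383955/49606986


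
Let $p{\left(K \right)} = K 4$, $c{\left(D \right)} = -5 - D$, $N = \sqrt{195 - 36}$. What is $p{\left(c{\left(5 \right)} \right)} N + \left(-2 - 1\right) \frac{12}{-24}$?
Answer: $\frac{3}{2} - 40 \sqrt{159} \approx -502.88$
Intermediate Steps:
$N = \sqrt{159} \approx 12.61$
$p{\left(K \right)} = 4 K$
$p{\left(c{\left(5 \right)} \right)} N + \left(-2 - 1\right) \frac{12}{-24} = 4 \left(-5 - 5\right) \sqrt{159} + \left(-2 - 1\right) \frac{12}{-24} = 4 \left(-5 - 5\right) \sqrt{159} + \left(-2 - 1\right) 12 \left(- \frac{1}{24}\right) = 4 \left(-10\right) \sqrt{159} - - \frac{3}{2} = - 40 \sqrt{159} + \frac{3}{2} = \frac{3}{2} - 40 \sqrt{159}$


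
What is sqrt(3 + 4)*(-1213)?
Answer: -1213*sqrt(7) ≈ -3209.3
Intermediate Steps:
sqrt(3 + 4)*(-1213) = sqrt(7)*(-1213) = -1213*sqrt(7)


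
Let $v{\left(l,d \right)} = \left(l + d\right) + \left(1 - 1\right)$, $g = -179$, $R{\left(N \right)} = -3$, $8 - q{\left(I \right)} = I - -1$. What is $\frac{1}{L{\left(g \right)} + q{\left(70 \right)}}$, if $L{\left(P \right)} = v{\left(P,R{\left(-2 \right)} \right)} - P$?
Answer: $- \frac{1}{66} \approx -0.015152$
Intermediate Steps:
$q{\left(I \right)} = 7 - I$ ($q{\left(I \right)} = 8 - \left(I - -1\right) = 8 - \left(I + 1\right) = 8 - \left(1 + I\right) = 7 - I$)
$v{\left(l,d \right)} = d + l$ ($v{\left(l,d \right)} = \left(d + l\right) + \left(1 - 1\right) = \left(d + l\right) + 0 = d + l$)
$L{\left(P \right)} = -3$ ($L{\left(P \right)} = \left(-3 + P\right) - P = -3$)
$\frac{1}{L{\left(g \right)} + q{\left(70 \right)}} = \frac{1}{-3 + \left(7 - 70\right)} = \frac{1}{-3 - 63} = \frac{1}{-66} = - \frac{1}{66}$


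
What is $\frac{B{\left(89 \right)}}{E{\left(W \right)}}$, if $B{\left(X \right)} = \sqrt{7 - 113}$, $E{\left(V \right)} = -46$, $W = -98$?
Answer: $- \frac{i \sqrt{106}}{46} \approx - 0.22382 i$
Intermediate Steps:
$B{\left(X \right)} = i \sqrt{106}$ ($B{\left(X \right)} = \sqrt{-106} = i \sqrt{106}$)
$\frac{B{\left(89 \right)}}{E{\left(W \right)}} = \frac{i \sqrt{106}}{-46} = i \sqrt{106} \left(- \frac{1}{46}\right) = - \frac{i \sqrt{106}}{46}$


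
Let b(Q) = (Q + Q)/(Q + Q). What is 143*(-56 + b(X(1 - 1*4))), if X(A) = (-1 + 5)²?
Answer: -7865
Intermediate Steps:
X(A) = 16 (X(A) = 4² = 16)
b(Q) = 1 (b(Q) = (2*Q)/((2*Q)) = (2*Q)*(1/(2*Q)) = 1)
143*(-56 + b(X(1 - 1*4))) = 143*(-56 + 1) = 143*(-55) = -7865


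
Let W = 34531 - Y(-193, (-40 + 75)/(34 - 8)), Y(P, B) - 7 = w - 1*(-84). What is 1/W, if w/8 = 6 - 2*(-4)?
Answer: 1/34328 ≈ 2.9131e-5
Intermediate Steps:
w = 112 (w = 8*(6 - 2*(-4)) = 8*(6 + 8) = 8*14 = 112)
Y(P, B) = 203 (Y(P, B) = 7 + (112 - 1*(-84)) = 7 + (112 + 84) = 7 + 196 = 203)
W = 34328 (W = 34531 - 1*203 = 34531 - 203 = 34328)
1/W = 1/34328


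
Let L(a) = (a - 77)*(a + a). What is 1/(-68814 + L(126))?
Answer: -1/56466 ≈ -1.7710e-5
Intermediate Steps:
L(a) = 2*a*(-77 + a) (L(a) = (-77 + a)*(2*a) = 2*a*(-77 + a))
1/(-68814 + L(126)) = 1/(-68814 + 2*126*(-77 + 126)) = 1/(-68814 + 2*126*49) = 1/(-68814 + 12348) = 1/(-56466) = -1/56466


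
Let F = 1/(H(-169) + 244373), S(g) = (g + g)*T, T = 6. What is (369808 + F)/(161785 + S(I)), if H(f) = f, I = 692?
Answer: 90308592833/41536414156 ≈ 2.1742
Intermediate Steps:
S(g) = 12*g (S(g) = (g + g)*6 = (2*g)*6 = 12*g)
F = 1/244204 (F = 1/(-169 + 244373) = 1/244204 ≈ 4.0949e-6)
(369808 + F)/(161785 + S(I)) = (369808 + 1/244204)/(161785 + 12*692) = 90308592833/(244204*(161785 + 8304)) = (90308592833/244204)/170089 = (90308592833/244204)*(1/170089) = 90308592833/41536414156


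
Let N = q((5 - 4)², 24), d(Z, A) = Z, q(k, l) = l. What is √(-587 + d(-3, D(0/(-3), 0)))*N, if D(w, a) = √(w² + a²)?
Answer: 24*I*√590 ≈ 582.96*I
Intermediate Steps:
D(w, a) = √(a² + w²)
N = 24
√(-587 + d(-3, D(0/(-3), 0)))*N = √(-587 - 3)*24 = √(-590)*24 = (I*√590)*24 = 24*I*√590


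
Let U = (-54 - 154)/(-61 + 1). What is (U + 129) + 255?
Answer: 5812/15 ≈ 387.47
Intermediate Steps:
U = 52/15 (U = -208/(-60) = -208*(-1/60) = 52/15 ≈ 3.4667)
(U + 129) + 255 = (52/15 + 129) + 255 = 1987/15 + 255 = 5812/15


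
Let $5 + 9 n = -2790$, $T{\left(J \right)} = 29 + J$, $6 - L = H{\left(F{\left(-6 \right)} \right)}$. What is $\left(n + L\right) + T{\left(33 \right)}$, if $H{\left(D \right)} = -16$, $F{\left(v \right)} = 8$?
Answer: $- \frac{2039}{9} \approx -226.56$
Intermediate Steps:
$L = 22$ ($L = 6 - -16 = 6 + 16 = 22$)
$n = - \frac{2795}{9}$ ($n = - \frac{5}{9} + \frac{1}{9} \left(-2790\right) = - \frac{5}{9} - 310 = - \frac{2795}{9} \approx -310.56$)
$\left(n + L\right) + T{\left(33 \right)} = \left(- \frac{2795}{9} + 22\right) + \left(29 + 33\right) = - \frac{2597}{9} + 62 = - \frac{2039}{9}$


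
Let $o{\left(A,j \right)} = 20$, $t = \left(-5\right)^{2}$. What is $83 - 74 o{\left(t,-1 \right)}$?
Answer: $-1397$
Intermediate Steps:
$t = 25$
$83 - 74 o{\left(t,-1 \right)} = 83 - 1480 = -1397$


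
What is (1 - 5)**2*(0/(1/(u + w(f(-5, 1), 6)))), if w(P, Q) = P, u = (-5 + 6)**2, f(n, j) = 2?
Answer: 0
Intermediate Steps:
u = 1 (u = 1**2 = 1)
(1 - 5)**2*(0/(1/(u + w(f(-5, 1), 6)))) = (1 - 5)**2*(0/(1/(1 + 2))) = (-4)**2*(0/(1/3)) = 16*(0/(1/3)) = 16*(0*3) = 16*0 = 0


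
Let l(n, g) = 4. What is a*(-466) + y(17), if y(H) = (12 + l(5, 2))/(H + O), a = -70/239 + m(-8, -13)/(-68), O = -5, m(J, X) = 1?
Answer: 3526805/24378 ≈ 144.67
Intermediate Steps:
a = -4999/16252 (a = -70/239 + 1/(-68) = -70*1/239 + 1*(-1/68) = -70/239 - 1/68 = -4999/16252 ≈ -0.30759)
y(H) = 16/(-5 + H) (y(H) = (12 + 4)/(H - 5) = 16/(-5 + H))
a*(-466) + y(17) = -4999/16252*(-466) + 16/(-5 + 17) = 1164767/8126 + 16/12 = 1164767/8126 + 16*(1/12) = 1164767/8126 + 4/3 = 3526805/24378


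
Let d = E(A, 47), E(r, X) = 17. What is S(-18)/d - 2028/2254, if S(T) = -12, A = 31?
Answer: -30762/19159 ≈ -1.6056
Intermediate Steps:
d = 17
S(-18)/d - 2028/2254 = -12/17 - 2028/2254 = -12*1/17 - 2028*1/2254 = -12/17 - 1014/1127 = -30762/19159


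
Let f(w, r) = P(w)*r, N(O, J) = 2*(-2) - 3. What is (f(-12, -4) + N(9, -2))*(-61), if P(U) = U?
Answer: -2501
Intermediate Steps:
N(O, J) = -7 (N(O, J) = -4 - 3 = -7)
f(w, r) = r*w (f(w, r) = w*r = r*w)
(f(-12, -4) + N(9, -2))*(-61) = (-4*(-12) - 7)*(-61) = (48 - 7)*(-61) = 41*(-61) = -2501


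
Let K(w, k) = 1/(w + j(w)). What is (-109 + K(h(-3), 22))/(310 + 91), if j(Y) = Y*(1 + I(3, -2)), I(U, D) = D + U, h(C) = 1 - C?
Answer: -1307/4812 ≈ -0.27161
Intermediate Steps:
j(Y) = 2*Y (j(Y) = Y*(1 + (-2 + 3)) = Y*(1 + 1) = Y*2 = 2*Y)
K(w, k) = 1/(3*w) (K(w, k) = 1/(w + 2*w) = 1/(3*w))
(-109 + K(h(-3), 22))/(310 + 91) = (-109 + 1/(3*(1 - 1*(-3))))/(310 + 91) = (-109 + 1/(3*(1 + 3)))/401 = (-109 + (⅓)/4)*(1/401) = (-109 + (⅓)*(¼))*(1/401) = (-109 + 1/12)*(1/401) = -1307/12*1/401 = -1307/4812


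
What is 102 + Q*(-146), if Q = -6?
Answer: 978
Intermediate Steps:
102 + Q*(-146) = 102 - 6*(-146) = 102 + 876 = 978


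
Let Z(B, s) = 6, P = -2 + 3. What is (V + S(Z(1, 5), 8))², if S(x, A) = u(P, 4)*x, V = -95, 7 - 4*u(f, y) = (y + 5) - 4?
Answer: 8464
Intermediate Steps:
P = 1
u(f, y) = 3/2 - y/4 (u(f, y) = 7/4 - ((y + 5) - 4)/4 = 7/4 - ((5 + y) - 4)/4 = 7/4 - (1 + y)/4 = 7/4 + (-¼ - y/4) = 3/2 - y/4)
S(x, A) = x/2 (S(x, A) = (3/2 - ¼*4)*x = (3/2 - 1)*x = x/2)
(V + S(Z(1, 5), 8))² = (-95 + (½)*6)² = (-95 + 3)² = (-92)² = 8464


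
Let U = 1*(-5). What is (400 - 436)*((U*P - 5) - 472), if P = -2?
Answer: 16812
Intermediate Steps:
U = -5
(400 - 436)*((U*P - 5) - 472) = (400 - 436)*((-5*(-2) - 5) - 472) = -36*((10 - 5) - 472) = -36*(5 - 472) = -36*(-467) = 16812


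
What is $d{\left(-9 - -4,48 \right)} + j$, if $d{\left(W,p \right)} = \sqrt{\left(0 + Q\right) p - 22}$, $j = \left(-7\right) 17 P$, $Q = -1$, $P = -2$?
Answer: $238 + i \sqrt{70} \approx 238.0 + 8.3666 i$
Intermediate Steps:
$j = 238$ ($j = \left(-7\right) 17 \left(-2\right) = \left(-119\right) \left(-2\right) = 238$)
$d{\left(W,p \right)} = \sqrt{-22 - p}$ ($d{\left(W,p \right)} = \sqrt{\left(0 - 1\right) p - 22} = \sqrt{- p - 22} = \sqrt{-22 - p}$)
$d{\left(-9 - -4,48 \right)} + j = \sqrt{-22 - 48} + 238 = \sqrt{-70} + 238 = i \sqrt{70} + 238 = 238 + i \sqrt{70}$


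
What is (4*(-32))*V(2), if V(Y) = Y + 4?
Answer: -768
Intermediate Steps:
V(Y) = 4 + Y
(4*(-32))*V(2) = (4*(-32))*(4 + 2) = -128*6 = -768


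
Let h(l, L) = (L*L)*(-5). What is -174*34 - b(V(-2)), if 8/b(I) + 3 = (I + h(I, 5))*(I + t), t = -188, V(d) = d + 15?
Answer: -115935860/19597 ≈ -5916.0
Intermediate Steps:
V(d) = 15 + d
h(l, L) = -5*L**2 (h(l, L) = L**2*(-5) = -5*L**2)
b(I) = 8/(-3 + (-188 + I)*(-125 + I)) (b(I) = 8/(-3 + (I - 5*5**2)*(I - 188)) = 8/(-3 + (I - 5*25)*(-188 + I)) = 8/(-3 + (I - 125)*(-188 + I)) = 8/(-3 + (-125 + I)*(-188 + I)) = 8/(-3 + (-188 + I)*(-125 + I)))
-174*34 - b(V(-2)) = -174*34 - 8/(23497 + (15 - 2)**2 - 313*(15 - 2)) = -5916 - 8/(23497 + 13**2 - 313*13) = -5916 - 8/(23497 + 169 - 4069) = -5916 - 8/19597 = -115935860/19597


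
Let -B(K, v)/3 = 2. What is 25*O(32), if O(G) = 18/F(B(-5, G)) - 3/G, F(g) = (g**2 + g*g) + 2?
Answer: 4425/1184 ≈ 3.7373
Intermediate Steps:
B(K, v) = -6 (B(K, v) = -3*2 = -6)
F(g) = 2 + 2*g**2 (F(g) = (g**2 + g**2) + 2 = 2*g**2 + 2 = 2 + 2*g**2)
O(G) = 9/37 - 3/G (O(G) = 18/(2 + 2*(-6)**2) - 3/G = 18/(2 + 2*36) - 3/G = 18/(2 + 72) - 3/G = 18/74 - 3/G = 18*(1/74) - 3/G = 9/37 - 3/G)
25*O(32) = 25*(9/37 - 3/32) = 25*(177/1184) = 4425/1184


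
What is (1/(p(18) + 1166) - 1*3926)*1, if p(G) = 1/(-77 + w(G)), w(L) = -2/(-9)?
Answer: -3163165731/805697 ≈ -3926.0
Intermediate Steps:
w(L) = 2/9 (w(L) = -2*(-⅑) = 2/9)
p(G) = -9/691 (p(G) = 1/(-77 + 2/9) = 1/(-691/9) = -9/691)
(1/(p(18) + 1166) - 1*3926)*1 = (1/(-9/691 + 1166) - 1*3926)*1 = (1/(805697/691) - 3926)*1 = (691/805697 - 3926)*1 = -3163165731/805697*1 = -3163165731/805697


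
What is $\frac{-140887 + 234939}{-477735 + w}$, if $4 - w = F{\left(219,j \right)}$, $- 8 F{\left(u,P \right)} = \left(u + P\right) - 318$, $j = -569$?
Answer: $- \frac{188104}{955629} \approx -0.19684$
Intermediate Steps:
$F{\left(u,P \right)} = \frac{159}{4} - \frac{P}{8} - \frac{u}{8}$ ($F{\left(u,P \right)} = - \frac{\left(u + P\right) - 318}{8} = - \frac{\left(P + u\right) - 318}{8} = - \frac{-318 + P + u}{8} = \frac{159}{4} - \frac{P}{8} - \frac{u}{8}$)
$w = - \frac{159}{2}$ ($w = 4 - \left(\frac{159}{4} - - \frac{569}{8} - \frac{219}{8}\right) = 4 - \left(\frac{159}{4} + \frac{569}{8} - \frac{219}{8}\right) = 4 - \frac{167}{2} = - \frac{159}{2} \approx -79.5$)
$\frac{-140887 + 234939}{-477735 + w} = \frac{-140887 + 234939}{-477735 - \frac{159}{2}} = \frac{94052}{- \frac{955629}{2}} = 94052 \left(- \frac{2}{955629}\right) = - \frac{188104}{955629}$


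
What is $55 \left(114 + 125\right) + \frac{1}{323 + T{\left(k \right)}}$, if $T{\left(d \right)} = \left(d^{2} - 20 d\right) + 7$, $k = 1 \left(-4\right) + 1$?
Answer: $\frac{5244856}{399} \approx 13145.0$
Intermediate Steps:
$k = -3$ ($k = -4 + 1 = -3$)
$T{\left(d \right)} = 7 + d^{2} - 20 d$
$55 \left(114 + 125\right) + \frac{1}{323 + T{\left(k \right)}} = 55 \left(114 + 125\right) + \frac{1}{323 + \left(7 + \left(-3\right)^{2} - -60\right)} = 55 \cdot 239 + \frac{1}{323 + \left(7 + 9 + 60\right)} = 13145 + \frac{1}{323 + 76} = 13145 + \frac{1}{399} = \frac{5244856}{399}$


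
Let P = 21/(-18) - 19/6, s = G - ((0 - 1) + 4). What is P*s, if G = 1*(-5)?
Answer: 104/3 ≈ 34.667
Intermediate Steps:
G = -5
s = -8 (s = -5 - ((0 - 1) + 4) = -5 - (-1 + 4) = -5 - 1*3 = -5 - 3 = -8)
P = -13/3 (P = 21*(-1/18) - 19*1/6 = -7/6 - 19/6 = -13/3 ≈ -4.3333)
P*s = -13/3*(-8) = 104/3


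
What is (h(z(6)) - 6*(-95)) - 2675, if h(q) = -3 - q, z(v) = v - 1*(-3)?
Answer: -2117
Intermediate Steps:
z(v) = 3 + v (z(v) = v + 3 = 3 + v)
(h(z(6)) - 6*(-95)) - 2675 = ((-3 - (3 + 6)) - 6*(-95)) - 2675 = ((-3 - 1*9) + 570) - 2675 = ((-3 - 9) + 570) - 2675 = (-12 + 570) - 2675 = 558 - 2675 = -2117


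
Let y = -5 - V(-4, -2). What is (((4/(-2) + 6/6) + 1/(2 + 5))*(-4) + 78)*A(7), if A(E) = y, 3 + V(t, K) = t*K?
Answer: -5700/7 ≈ -814.29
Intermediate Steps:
V(t, K) = -3 + K*t (V(t, K) = -3 + t*K = -3 + K*t)
y = -10 (y = -5 - (-3 - 2*(-4)) = -5 - (-3 + 8) = -5 - 1*5 = -5 - 5 = -10)
A(E) = -10
(((4/(-2) + 6/6) + 1/(2 + 5))*(-4) + 78)*A(7) = (((4/(-2) + 6/6) + 1/(2 + 5))*(-4) + 78)*(-10) = (((4*(-1/2) + 6*(1/6)) + 1/7)*(-4) + 78)*(-10) = (((-2 + 1) + 1/7)*(-4) + 78)*(-10) = ((-1 + 1/7)*(-4) + 78)*(-10) = (-6/7*(-4) + 78)*(-10) = (24/7 + 78)*(-10) = (570/7)*(-10) = -5700/7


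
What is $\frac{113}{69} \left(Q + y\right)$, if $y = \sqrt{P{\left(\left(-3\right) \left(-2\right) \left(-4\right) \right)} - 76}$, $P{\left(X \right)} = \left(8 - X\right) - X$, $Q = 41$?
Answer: $\frac{4633}{69} + \frac{226 i \sqrt{5}}{69} \approx 67.145 + 7.3239 i$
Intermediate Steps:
$P{\left(X \right)} = 8 - 2 X$
$y = 2 i \sqrt{5}$ ($y = \sqrt{\left(8 - 2 \left(-3\right) \left(-2\right) \left(-4\right)\right) - 76} = \sqrt{\left(8 - 2 \cdot 6 \left(-4\right)\right) - 76} = \sqrt{\left(8 - -48\right) - 76} = \sqrt{\left(8 + 48\right) - 76} = \sqrt{56 - 76} = \sqrt{-20} = 2 i \sqrt{5} \approx 4.4721 i$)
$\frac{113}{69} \left(Q + y\right) = \frac{113}{69} \left(41 + 2 i \sqrt{5}\right) = 113 \cdot \frac{1}{69} \left(41 + 2 i \sqrt{5}\right) = \frac{113 \left(41 + 2 i \sqrt{5}\right)}{69} = \frac{4633}{69} + \frac{226 i \sqrt{5}}{69}$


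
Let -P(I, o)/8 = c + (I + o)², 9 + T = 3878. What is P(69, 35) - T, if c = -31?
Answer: -90149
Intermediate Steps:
T = 3869 (T = -9 + 3878 = 3869)
P(I, o) = 248 - 8*(I + o)² (P(I, o) = -8*(-31 + (I + o)²) = 248 - 8*(I + o)²)
P(69, 35) - T = (248 - 8*(69 + 35)²) - 1*3869 = (248 - 8*104²) - 3869 = (248 - 8*10816) - 3869 = (248 - 86528) - 3869 = -86280 - 3869 = -90149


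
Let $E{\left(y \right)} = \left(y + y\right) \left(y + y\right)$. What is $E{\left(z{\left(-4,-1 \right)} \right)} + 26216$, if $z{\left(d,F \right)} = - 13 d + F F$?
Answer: $37452$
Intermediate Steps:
$z{\left(d,F \right)} = F^{2} - 13 d$ ($z{\left(d,F \right)} = - 13 d + F^{2} = F^{2} - 13 d$)
$E{\left(y \right)} = 4 y^{2}$ ($E{\left(y \right)} = 2 y 2 y = 4 y^{2}$)
$E{\left(z{\left(-4,-1 \right)} \right)} + 26216 = 4 \left(\left(-1\right)^{2} - -52\right)^{2} + 26216 = 4 \left(1 + 52\right)^{2} + 26216 = 4 \cdot 53^{2} + 26216 = 4 \cdot 2809 + 26216 = 11236 + 26216 = 37452$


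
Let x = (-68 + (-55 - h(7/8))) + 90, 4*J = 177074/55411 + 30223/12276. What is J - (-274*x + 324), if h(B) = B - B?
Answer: -25480117287227/2720901744 ≈ -9364.6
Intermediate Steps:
J = 3848447077/2720901744 (J = (177074/55411 + 30223/12276)/4 = (¼)*(3848447077/680225436) = 3848447077/2720901744 ≈ 1.4144)
h(B) = 0
x = -33 (x = (-68 + (-55 - 1*0)) + 90 = (-68 + (-55 + 0)) + 90 = (-68 - 55) + 90 = -123 + 90 = -33)
J - (-274*x + 324) = 3848447077/2720901744 - (-274*(-33) + 324) = 3848447077/2720901744 - (9042 + 324) = 3848447077/2720901744 - 1*9366 = 3848447077/2720901744 - 9366 = -25480117287227/2720901744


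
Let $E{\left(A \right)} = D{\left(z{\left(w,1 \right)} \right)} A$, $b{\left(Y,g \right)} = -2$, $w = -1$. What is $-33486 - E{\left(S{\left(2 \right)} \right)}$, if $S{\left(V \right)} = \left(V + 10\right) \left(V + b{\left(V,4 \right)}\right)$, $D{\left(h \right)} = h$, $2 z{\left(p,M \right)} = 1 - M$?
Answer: $-33486$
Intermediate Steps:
$z{\left(p,M \right)} = \frac{1}{2} - \frac{M}{2}$ ($z{\left(p,M \right)} = \frac{1 - M}{2} = \frac{1}{2} - \frac{M}{2}$)
$S{\left(V \right)} = \left(-2 + V\right) \left(10 + V\right)$ ($S{\left(V \right)} = \left(V + 10\right) \left(V - 2\right) = \left(10 + V\right) \left(-2 + V\right) = \left(-2 + V\right) \left(10 + V\right)$)
$E{\left(A \right)} = 0$ ($E{\left(A \right)} = \left(\frac{1}{2} - \frac{1}{2}\right) A = 0 A = 0$)
$-33486 - E{\left(S{\left(2 \right)} \right)} = -33486 - 0 = -33486 + 0 = -33486$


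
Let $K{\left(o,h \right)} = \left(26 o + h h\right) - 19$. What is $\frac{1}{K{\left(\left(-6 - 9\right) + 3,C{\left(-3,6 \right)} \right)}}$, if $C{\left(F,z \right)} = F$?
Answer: $- \frac{1}{322} \approx -0.0031056$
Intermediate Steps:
$K{\left(o,h \right)} = -19 + h^{2} + 26 o$ ($K{\left(o,h \right)} = \left(26 o + h^{2}\right) - 19 = \left(h^{2} + 26 o\right) - 19 = -19 + h^{2} + 26 o$)
$\frac{1}{K{\left(\left(-6 - 9\right) + 3,C{\left(-3,6 \right)} \right)}} = \frac{1}{-19 + \left(-3\right)^{2} + 26 \left(\left(-6 - 9\right) + 3\right)} = \frac{1}{-19 + 9 + 26 \left(-15 + 3\right)} = \frac{1}{-19 + 9 + 26 \left(-12\right)} = \frac{1}{-19 + 9 - 312} = \frac{1}{-322} = - \frac{1}{322}$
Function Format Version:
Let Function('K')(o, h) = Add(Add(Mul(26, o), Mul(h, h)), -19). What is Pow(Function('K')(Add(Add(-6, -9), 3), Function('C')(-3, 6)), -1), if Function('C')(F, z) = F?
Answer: Rational(-1, 322) ≈ -0.0031056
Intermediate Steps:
Function('K')(o, h) = Add(-19, Pow(h, 2), Mul(26, o)) (Function('K')(o, h) = Add(Add(Mul(26, o), Pow(h, 2)), -19) = Add(Add(Pow(h, 2), Mul(26, o)), -19) = Add(-19, Pow(h, 2), Mul(26, o)))
Pow(Function('K')(Add(Add(-6, -9), 3), Function('C')(-3, 6)), -1) = Pow(Add(-19, Pow(-3, 2), Mul(26, Add(Add(-6, -9), 3))), -1) = Pow(Add(-19, 9, Mul(26, Add(-15, 3))), -1) = Pow(Add(-19, 9, Mul(26, -12)), -1) = Pow(Add(-19, 9, -312), -1) = Pow(-322, -1) = Rational(-1, 322)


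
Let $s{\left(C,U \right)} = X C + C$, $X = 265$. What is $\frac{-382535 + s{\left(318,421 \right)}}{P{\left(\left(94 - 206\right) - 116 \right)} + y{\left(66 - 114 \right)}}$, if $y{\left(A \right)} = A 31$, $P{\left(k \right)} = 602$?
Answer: $\frac{297947}{886} \approx 336.28$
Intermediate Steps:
$s{\left(C,U \right)} = 266 C$ ($s{\left(C,U \right)} = 265 C + C = 266 C$)
$y{\left(A \right)} = 31 A$
$\frac{-382535 + s{\left(318,421 \right)}}{P{\left(\left(94 - 206\right) - 116 \right)} + y{\left(66 - 114 \right)}} = \frac{-382535 + 266 \cdot 318}{602 + 31 \left(66 - 114\right)} = \frac{-382535 + 84588}{602 + 31 \left(-48\right)} = - \frac{297947}{602 - 1488} = - \frac{297947}{-886} = \left(-297947\right) \left(- \frac{1}{886}\right) = \frac{297947}{886}$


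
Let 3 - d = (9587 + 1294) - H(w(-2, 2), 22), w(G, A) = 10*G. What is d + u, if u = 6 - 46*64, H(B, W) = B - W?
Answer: -13858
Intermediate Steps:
d = -10920 (d = 3 - ((9587 + 1294) - (10*(-2) - 1*22)) = 3 - (10881 - (-20 - 22)) = 3 - (10881 - 1*(-42)) = 3 - (10881 + 42) = 3 - 1*10923 = 3 - 10923 = -10920)
u = -2938 (u = 6 - 2944 = -2938)
d + u = -10920 - 2938 = -13858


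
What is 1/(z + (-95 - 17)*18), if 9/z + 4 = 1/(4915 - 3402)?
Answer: -2017/4070811 ≈ -0.00049548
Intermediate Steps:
z = -4539/2017 (z = 9/(-4 + 1/(4915 - 3402)) = 9/(-4 + 1/1513) = 9/(-6051/1513) = 9*(-1513/6051) = -4539/2017 ≈ -2.2504)
1/(z + (-95 - 17)*18) = 1/(-4539/2017 + (-95 - 17)*18) = 1/(-4539/2017 - 112*18) = 1/(-4539/2017 - 2016) = 1/(-4070811/2017) = -2017/4070811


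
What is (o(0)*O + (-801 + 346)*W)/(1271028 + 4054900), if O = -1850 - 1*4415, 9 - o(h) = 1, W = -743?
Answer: 15155/280312 ≈ 0.054065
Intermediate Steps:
o(h) = 8 (o(h) = 9 - 1*1 = 9 - 1 = 8)
O = -6265 (O = -1850 - 4415 = -6265)
(o(0)*O + (-801 + 346)*W)/(1271028 + 4054900) = (8*(-6265) + (-801 + 346)*(-743))/(1271028 + 4054900) = (-50120 - 455*(-743))/5325928 = (-50120 + 338065)*(1/5325928) = 287945*(1/5325928) = 15155/280312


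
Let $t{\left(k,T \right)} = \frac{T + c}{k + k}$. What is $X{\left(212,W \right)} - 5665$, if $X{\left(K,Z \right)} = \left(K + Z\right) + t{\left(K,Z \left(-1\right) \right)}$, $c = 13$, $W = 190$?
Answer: $- \frac{2231689}{424} \approx -5263.4$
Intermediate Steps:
$t{\left(k,T \right)} = \frac{13 + T}{2 k}$ ($t{\left(k,T \right)} = \frac{T + 13}{k + k} = \frac{13 + T}{2 k}$)
$X{\left(K,Z \right)} = K + Z + \frac{13 - Z}{2 K}$ ($X{\left(K,Z \right)} = \left(K + Z\right) + \frac{13 + Z \left(-1\right)}{2 K} = \left(K + Z\right) + \frac{13 - Z}{2 K} = K + Z + \frac{13 - Z}{2 K}$)
$X{\left(212,W \right)} - 5665 = \frac{13 - 190 + 2 \cdot 212 \left(212 + 190\right)}{2 \cdot 212} - 5665 = \frac{1}{2} \cdot \frac{1}{212} \left(13 - 190 + 2 \cdot 212 \cdot 402\right) - 5665 = \frac{1}{2} \cdot \frac{1}{212} \left(13 - 190 + 170448\right) - 5665 = \frac{1}{2} \cdot \frac{1}{212} \cdot 170271 - 5665 = \frac{170271}{424} - 5665 = - \frac{2231689}{424}$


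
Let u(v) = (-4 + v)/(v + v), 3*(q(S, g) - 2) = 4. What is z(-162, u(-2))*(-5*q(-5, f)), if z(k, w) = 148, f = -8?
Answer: -7400/3 ≈ -2466.7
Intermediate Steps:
q(S, g) = 10/3 (q(S, g) = 2 + (⅓)*4 = 2 + 4/3 = 10/3)
u(v) = (-4 + v)/(2*v) (u(v) = (-4 + v)/((2*v)) = (-4 + v)*(1/(2*v)) = (-4 + v)/(2*v))
z(-162, u(-2))*(-5*q(-5, f)) = 148*(-5*10/3) = 148*(-50/3) = -7400/3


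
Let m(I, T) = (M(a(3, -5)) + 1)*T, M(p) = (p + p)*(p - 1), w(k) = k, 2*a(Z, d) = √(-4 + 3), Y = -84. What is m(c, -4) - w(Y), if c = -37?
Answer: 82 + 4*I ≈ 82.0 + 4.0*I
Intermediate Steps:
a(Z, d) = I/2 (a(Z, d) = √(-4 + 3)/2 = √(-1)/2 = I/2)
M(p) = 2*p*(-1 + p) (M(p) = (2*p)*(-1 + p) = 2*p*(-1 + p))
m(I, T) = T*(1 + I*(-1 + I/2)) (m(I, T) = (2*(I/2)*(-1 + I/2) + 1)*T = (I*(-1 + I/2) + 1)*T = (1 + I*(-1 + I/2))*T = T*(1 + I*(-1 + I/2)))
m(c, -4) - w(Y) = ((½)*(-4) - 1*I*(-4)) - 1*(-84) = (-2 + 4*I) + 84 = 82 + 4*I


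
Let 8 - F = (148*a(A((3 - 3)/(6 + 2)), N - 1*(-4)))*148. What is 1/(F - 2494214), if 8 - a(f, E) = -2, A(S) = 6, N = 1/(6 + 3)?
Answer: -1/2713246 ≈ -3.6856e-7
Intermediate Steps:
N = ⅑ (N = 1/9 = ⅑ ≈ 0.11111)
a(f, E) = 10 (a(f, E) = 8 - 1*(-2) = 8 + 2 = 10)
F = -219032 (F = 8 - 148*10*148 = 8 - 1480*148 = 8 - 1*219040 = 8 - 219040 = -219032)
1/(F - 2494214) = 1/(-219032 - 2494214) = 1/(-2713246) = -1/2713246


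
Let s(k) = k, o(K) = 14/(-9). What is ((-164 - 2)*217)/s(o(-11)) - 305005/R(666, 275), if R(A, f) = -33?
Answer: 1069186/33 ≈ 32400.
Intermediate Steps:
o(K) = -14/9 (o(K) = 14*(-⅑) = -14/9)
((-164 - 2)*217)/s(o(-11)) - 305005/R(666, 275) = ((-164 - 2)*217)/(-14/9) - 305005/(-33) = -166*217*(-9/14) - 305005*(-1/33) = -36022*(-9/14) + 305005/33 = 23157 + 305005/33 = 1069186/33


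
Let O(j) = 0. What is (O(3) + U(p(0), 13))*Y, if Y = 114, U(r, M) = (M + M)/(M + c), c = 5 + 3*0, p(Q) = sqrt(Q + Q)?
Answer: 494/3 ≈ 164.67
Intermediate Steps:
p(Q) = sqrt(2)*sqrt(Q) (p(Q) = sqrt(2*Q) = sqrt(2)*sqrt(Q))
c = 5 (c = 5 + 0 = 5)
U(r, M) = 2*M/(5 + M) (U(r, M) = (M + M)/(M + 5) = (2*M)/(5 + M) = 2*M/(5 + M))
(O(3) + U(p(0), 13))*Y = (0 + 2*13/(5 + 13))*114 = (0 + 2*13/18)*114 = (0 + 2*13*(1/18))*114 = (0 + 13/9)*114 = (13/9)*114 = 494/3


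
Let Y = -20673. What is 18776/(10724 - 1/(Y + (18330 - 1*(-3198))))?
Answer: 16053480/9169019 ≈ 1.7508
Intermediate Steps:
18776/(10724 - 1/(Y + (18330 - 1*(-3198)))) = 18776/(10724 - 1/(-20673 + (18330 - 1*(-3198)))) = 18776/(10724 - 1/(-20673 + (18330 + 3198))) = 18776/(10724 - 1/(-20673 + 21528)) = 18776/(10724 - 1/855) = 18776/(9169019/855) = 18776*(855/9169019) = 16053480/9169019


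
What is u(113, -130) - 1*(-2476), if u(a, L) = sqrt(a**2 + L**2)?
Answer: 2476 + sqrt(29669) ≈ 2648.2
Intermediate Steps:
u(a, L) = sqrt(L**2 + a**2)
u(113, -130) - 1*(-2476) = sqrt((-130)**2 + 113**2) - 1*(-2476) = sqrt(16900 + 12769) + 2476 = sqrt(29669) + 2476 = 2476 + sqrt(29669)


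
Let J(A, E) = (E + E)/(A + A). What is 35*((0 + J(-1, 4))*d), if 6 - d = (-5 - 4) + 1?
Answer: -1960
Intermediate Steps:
J(A, E) = E/A (J(A, E) = (2*E)/((2*A)) = (2*E)*(1/(2*A)) = E/A)
d = 14 (d = 6 - ((-5 - 4) + 1) = 6 - (-9 + 1) = 6 - 1*(-8) = 6 + 8 = 14)
35*((0 + J(-1, 4))*d) = 35*((0 + 4/(-1))*14) = 35*((0 + 4*(-1))*14) = 35*((0 - 4)*14) = 35*(-4*14) = 35*(-56) = -1960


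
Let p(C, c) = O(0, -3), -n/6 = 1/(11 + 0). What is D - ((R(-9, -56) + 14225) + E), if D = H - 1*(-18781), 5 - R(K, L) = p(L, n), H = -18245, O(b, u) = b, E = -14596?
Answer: 902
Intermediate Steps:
n = -6/11 (n = -6/(11 + 0) = -6/11 ≈ -0.54545)
p(C, c) = 0
R(K, L) = 5 (R(K, L) = 5 - 1*0 = 5 + 0 = 5)
D = 536 (D = -18245 - 1*(-18781) = -18245 + 18781 = 536)
D - ((R(-9, -56) + 14225) + E) = 536 - ((5 + 14225) - 14596) = 536 - (14230 - 14596) = 536 - 1*(-366) = 536 + 366 = 902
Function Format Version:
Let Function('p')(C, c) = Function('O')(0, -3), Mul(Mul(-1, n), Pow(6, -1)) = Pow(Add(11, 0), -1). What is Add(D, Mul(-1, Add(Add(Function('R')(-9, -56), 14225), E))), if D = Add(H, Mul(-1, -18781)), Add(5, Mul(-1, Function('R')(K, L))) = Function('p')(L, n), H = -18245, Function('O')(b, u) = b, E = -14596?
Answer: 902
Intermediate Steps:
n = Rational(-6, 11) (n = Mul(-6, Pow(Add(11, 0), -1)) = Mul(-6, Pow(11, -1)) = Mul(-6, Rational(1, 11)) = Rational(-6, 11) ≈ -0.54545)
Function('p')(C, c) = 0
Function('R')(K, L) = 5 (Function('R')(K, L) = Add(5, Mul(-1, 0)) = Add(5, 0) = 5)
D = 536 (D = Add(-18245, Mul(-1, -18781)) = Add(-18245, 18781) = 536)
Add(D, Mul(-1, Add(Add(Function('R')(-9, -56), 14225), E))) = Add(536, Mul(-1, Add(Add(5, 14225), -14596))) = Add(536, Mul(-1, Add(14230, -14596))) = Add(536, Mul(-1, -366)) = Add(536, 366) = 902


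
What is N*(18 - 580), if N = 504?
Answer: -283248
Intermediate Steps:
N*(18 - 580) = 504*(18 - 580) = 504*(-562) = -283248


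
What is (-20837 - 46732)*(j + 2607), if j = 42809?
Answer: -3068713704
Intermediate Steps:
(-20837 - 46732)*(j + 2607) = (-20837 - 46732)*(42809 + 2607) = -67569*45416 = -3068713704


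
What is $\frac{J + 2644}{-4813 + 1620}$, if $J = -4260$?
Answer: $\frac{1616}{3193} \approx 0.50611$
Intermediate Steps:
$\frac{J + 2644}{-4813 + 1620} = \frac{-4260 + 2644}{-4813 + 1620} = - \frac{1616}{-3193} = \left(-1616\right) \left(- \frac{1}{3193}\right) = \frac{1616}{3193}$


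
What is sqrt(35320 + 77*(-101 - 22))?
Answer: sqrt(25849) ≈ 160.78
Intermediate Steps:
sqrt(35320 + 77*(-101 - 22)) = sqrt(35320 + 77*(-123)) = sqrt(35320 - 9471) = sqrt(25849)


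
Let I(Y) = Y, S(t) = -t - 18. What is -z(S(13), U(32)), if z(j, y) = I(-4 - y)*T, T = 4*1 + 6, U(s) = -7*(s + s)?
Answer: -4440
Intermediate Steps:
S(t) = -18 - t
U(s) = -14*s
T = 10 (T = 4 + 6 = 10)
z(j, y) = -40 - 10*y (z(j, y) = (-4 - y)*10 = -40 - 10*y)
-z(S(13), U(32)) = -(-40 - (-140)*32) = -(-40 - 10*(-448)) = -(-40 + 4480) = -1*4440 = -4440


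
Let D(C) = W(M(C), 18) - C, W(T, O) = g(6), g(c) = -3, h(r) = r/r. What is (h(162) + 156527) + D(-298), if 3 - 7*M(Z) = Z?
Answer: 156823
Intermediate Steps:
h(r) = 1
M(Z) = 3/7 - Z/7
W(T, O) = -3
D(C) = -3 - C
(h(162) + 156527) + D(-298) = (1 + 156527) + (-3 - 1*(-298)) = 156528 + (-3 + 298) = 156528 + 295 = 156823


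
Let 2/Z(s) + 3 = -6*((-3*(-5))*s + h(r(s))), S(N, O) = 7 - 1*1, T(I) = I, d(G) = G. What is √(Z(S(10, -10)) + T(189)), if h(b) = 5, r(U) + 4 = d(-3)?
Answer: 11*√512835/573 ≈ 13.748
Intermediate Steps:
r(U) = -7 (r(U) = -4 - 3 = -7)
S(N, O) = 6 (S(N, O) = 7 - 1 = 6)
Z(s) = 2/(-33 - 90*s) (Z(s) = 2/(-3 - 6*((-3*(-5))*s + 5)) = 2/(-3 - 6*(15*s + 5)) = 2/(-3 - 6*(5 + 15*s)) = 2/(-3 + (-30 - 90*s)) = 2/(-33 - 90*s))
√(Z(S(10, -10)) + T(189)) = √(-2/(33 + 90*6) + 189) = √(-2/(33 + 540) + 189) = √(-2/573 + 189) = √(108295/573) = 11*√512835/573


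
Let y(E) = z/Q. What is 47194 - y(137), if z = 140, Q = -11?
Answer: 519274/11 ≈ 47207.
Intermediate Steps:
y(E) = -140/11 (y(E) = 140/(-11) = 140*(-1/11) = -140/11)
47194 - y(137) = 47194 - 1*(-140/11) = 47194 + 140/11 = 519274/11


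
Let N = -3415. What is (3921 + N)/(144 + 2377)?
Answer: 506/2521 ≈ 0.20071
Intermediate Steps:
(3921 + N)/(144 + 2377) = (3921 - 3415)/(144 + 2377) = 506/2521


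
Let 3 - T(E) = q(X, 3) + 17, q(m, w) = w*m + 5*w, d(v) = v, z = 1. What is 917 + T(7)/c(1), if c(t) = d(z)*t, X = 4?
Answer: 876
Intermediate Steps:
c(t) = t (c(t) = 1*t = t)
q(m, w) = 5*w + m*w (q(m, w) = m*w + 5*w = 5*w + m*w)
T(E) = -41 (T(E) = 3 - (3*(5 + 4) + 17) = 3 - (3*9 + 17) = 3 - (27 + 17) = 3 - 1*44 = 3 - 44 = -41)
917 + T(7)/c(1) = 917 - 41/1 = 917 + 1*(-41) = 917 - 41 = 876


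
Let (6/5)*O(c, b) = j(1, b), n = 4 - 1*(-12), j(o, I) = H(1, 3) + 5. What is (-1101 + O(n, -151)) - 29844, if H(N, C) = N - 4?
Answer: -92830/3 ≈ -30943.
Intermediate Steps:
H(N, C) = -4 + N
j(o, I) = 2 (j(o, I) = (-4 + 1) + 5 = -3 + 5 = 2)
n = 16 (n = 4 + 12 = 16)
O(c, b) = 5/3 (O(c, b) = (⅚)*2 = 5/3)
(-1101 + O(n, -151)) - 29844 = (-1101 + 5/3) - 29844 = -3298/3 - 29844 = -92830/3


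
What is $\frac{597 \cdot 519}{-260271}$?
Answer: $- \frac{34427}{28919} \approx -1.1905$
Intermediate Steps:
$\frac{597 \cdot 519}{-260271} = 309843 \left(- \frac{1}{260271}\right) = - \frac{34427}{28919}$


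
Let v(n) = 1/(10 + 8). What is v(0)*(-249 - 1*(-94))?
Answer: -155/18 ≈ -8.6111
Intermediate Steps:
v(n) = 1/18
v(0)*(-249 - 1*(-94)) = (-249 - 1*(-94))/18 = (-249 + 94)/18 = (1/18)*(-155) = -155/18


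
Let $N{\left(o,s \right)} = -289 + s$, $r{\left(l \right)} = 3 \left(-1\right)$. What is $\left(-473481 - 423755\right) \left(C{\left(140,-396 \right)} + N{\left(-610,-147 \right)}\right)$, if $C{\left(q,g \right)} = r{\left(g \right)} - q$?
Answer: $519499644$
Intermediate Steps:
$r{\left(l \right)} = -3$
$C{\left(q,g \right)} = -3 - q$
$\left(-473481 - 423755\right) \left(C{\left(140,-396 \right)} + N{\left(-610,-147 \right)}\right) = \left(-473481 - 423755\right) \left(\left(-3 - 140\right) - 436\right) = - 897236 \left(\left(-3 - 140\right) - 436\right) = - 897236 \left(-143 - 436\right) = \left(-897236\right) \left(-579\right) = 519499644$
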